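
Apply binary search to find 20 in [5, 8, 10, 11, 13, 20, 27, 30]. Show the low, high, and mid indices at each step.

Binary search for 20 in [5, 8, 10, 11, 13, 20, 27, 30]:

lo=0, hi=7, mid=3, arr[mid]=11 -> 11 < 20, search right half
lo=4, hi=7, mid=5, arr[mid]=20 -> Found target at index 5!

Binary search finds 20 at index 5 after 2 comparisons. The search repeatedly halves the search space by comparing with the middle element.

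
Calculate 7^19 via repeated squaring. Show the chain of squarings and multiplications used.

Computing 7^19 by squaring (build up from 7^1; each line after the first costs one multiplication):

7^1 = 7
7^2 = (7^1)^2 = 7^2 = 49
7^4 = (7^2)^2 = 49^2 = 2401
7^8 = (7^4)^2 = 2401^2 = 5764801
7^9 = 7 * 7^8 = 7 * 5764801 = 40353607
7^18 = (7^9)^2 = 40353607^2 = 1628413597910449
7^19 = 7 * 7^18 = 7 * 1628413597910449 = 11398895185373143

Result: 11398895185373143
Multiplications needed: 6 (6 lines after 7^1)

7^19 = 11398895185373143. Using exponentiation by squaring, this requires 6 multiplications. The key idea: if the exponent is even, square the half-power; if odd, multiply by the base once.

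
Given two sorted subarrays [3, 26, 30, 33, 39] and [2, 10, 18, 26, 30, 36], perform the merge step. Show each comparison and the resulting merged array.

Merging process:

Compare 3 vs 2: take 2 from right. Merged: [2]
Compare 3 vs 10: take 3 from left. Merged: [2, 3]
Compare 26 vs 10: take 10 from right. Merged: [2, 3, 10]
Compare 26 vs 18: take 18 from right. Merged: [2, 3, 10, 18]
Compare 26 vs 26: take 26 from left. Merged: [2, 3, 10, 18, 26]
Compare 30 vs 26: take 26 from right. Merged: [2, 3, 10, 18, 26, 26]
Compare 30 vs 30: take 30 from left. Merged: [2, 3, 10, 18, 26, 26, 30]
Compare 33 vs 30: take 30 from right. Merged: [2, 3, 10, 18, 26, 26, 30, 30]
Compare 33 vs 36: take 33 from left. Merged: [2, 3, 10, 18, 26, 26, 30, 30, 33]
Compare 39 vs 36: take 36 from right. Merged: [2, 3, 10, 18, 26, 26, 30, 30, 33, 36]
Append remaining from left: [39]. Merged: [2, 3, 10, 18, 26, 26, 30, 30, 33, 36, 39]

Final merged array: [2, 3, 10, 18, 26, 26, 30, 30, 33, 36, 39]
Total comparisons: 10

The merged array is [2, 3, 10, 18, 26, 26, 30, 30, 33, 36, 39], requiring 10 comparisons. The merge step runs in O(n) time where n is the total number of elements.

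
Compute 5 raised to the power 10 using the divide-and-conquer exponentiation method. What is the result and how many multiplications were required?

Computing 5^10 by squaring (build up from 5^1; each line after the first costs one multiplication):

5^1 = 5
5^2 = (5^1)^2 = 5^2 = 25
5^4 = (5^2)^2 = 25^2 = 625
5^5 = 5 * 5^4 = 5 * 625 = 3125
5^10 = (5^5)^2 = 3125^2 = 9765625

Result: 9765625
Multiplications needed: 4 (4 lines after 5^1)

5^10 = 9765625. Using exponentiation by squaring, this requires 4 multiplications. The key idea: if the exponent is even, square the half-power; if odd, multiply by the base once.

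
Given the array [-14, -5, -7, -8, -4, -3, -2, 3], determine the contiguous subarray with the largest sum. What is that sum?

Using Kadane's algorithm on [-14, -5, -7, -8, -4, -3, -2, 3]:

Scanning through the array:
Position 1 (value -5): max_ending_here = -5, max_so_far = -5
Position 2 (value -7): max_ending_here = -7, max_so_far = -5
Position 3 (value -8): max_ending_here = -8, max_so_far = -5
Position 4 (value -4): max_ending_here = -4, max_so_far = -4
Position 5 (value -3): max_ending_here = -3, max_so_far = -3
Position 6 (value -2): max_ending_here = -2, max_so_far = -2
Position 7 (value 3): max_ending_here = 3, max_so_far = 3

Maximum subarray: [3]
Maximum sum: 3

The maximum subarray is [3] with sum 3. This subarray runs from index 7 to index 7.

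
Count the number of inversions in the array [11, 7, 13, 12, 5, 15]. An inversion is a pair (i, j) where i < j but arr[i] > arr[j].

Finding inversions in [11, 7, 13, 12, 5, 15]:

(0, 1): arr[0]=11 > arr[1]=7
(0, 4): arr[0]=11 > arr[4]=5
(1, 4): arr[1]=7 > arr[4]=5
(2, 3): arr[2]=13 > arr[3]=12
(2, 4): arr[2]=13 > arr[4]=5
(3, 4): arr[3]=12 > arr[4]=5

Total inversions: 6

The array has 6 inversion(s): (0,1), (0,4), (1,4), (2,3), (2,4), (3,4). Each pair (i,j) satisfies i < j and arr[i] > arr[j].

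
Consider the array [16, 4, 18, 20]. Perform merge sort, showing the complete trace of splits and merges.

Merge sort trace:

Split: [16, 4, 18, 20] -> [16, 4] and [18, 20]
  Split: [16, 4] -> [16] and [4]
  Merge: [16] + [4] -> [4, 16]
  Split: [18, 20] -> [18] and [20]
  Merge: [18] + [20] -> [18, 20]
Merge: [4, 16] + [18, 20] -> [4, 16, 18, 20]

Final sorted array: [4, 16, 18, 20]

The merge sort proceeds by recursively splitting the array and merging sorted halves.
After all merges, the sorted array is [4, 16, 18, 20].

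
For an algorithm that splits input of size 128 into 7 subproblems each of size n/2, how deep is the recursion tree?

For divide and conquer with division factor 2:

Problem sizes at each level:
Level 0: 128
Level 1: 64
Level 2: 32
Level 3: 16
Level 4: 8
Level 5: 4
Level 6: 2
Level 7: 1

The root is level 0 and the size-1 base case is level 7 (the tree spans levels 0 through 7, i.e. 8 levels counting the root), so the depth is the number of divisions: log_2(128) = 7

The recursion tree depth is log_2(128) = 7. At each level, the problem size is divided by 2, so it takes 7 divisions to reduce to a base case of size 1. The algorithm makes 7 recursive calls at each level.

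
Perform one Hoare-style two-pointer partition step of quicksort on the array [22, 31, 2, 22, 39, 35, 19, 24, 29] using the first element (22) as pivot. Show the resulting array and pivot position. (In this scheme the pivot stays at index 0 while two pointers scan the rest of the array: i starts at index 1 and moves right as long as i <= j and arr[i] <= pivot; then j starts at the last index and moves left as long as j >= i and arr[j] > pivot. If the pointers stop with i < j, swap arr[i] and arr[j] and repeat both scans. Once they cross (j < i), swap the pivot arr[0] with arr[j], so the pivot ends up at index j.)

Hoare-style two-pointer partition with pivot = 22:

Initial array: [22, 31, 2, 22, 39, 35, 19, 24, 29]

Pointers start at i = 1, j = 8.
i stops at index 1 (arr[1]=31 > 22), j stops at index 6 (arr[6]=19 <= 22): swap arr[1] and arr[6], array becomes [22, 19, 2, 22, 39, 35, 31, 24, 29]
i ends at 4, j ends at 3: the pointers have crossed (j < i), so scanning stops.

Swap pivot arr[0] with arr[3] to place pivot at position 3: [22, 19, 2, 22, 39, 35, 31, 24, 29]
Pivot position: 3

After partitioning with pivot 22, the array becomes [22, 19, 2, 22, 39, 35, 31, 24, 29]. The pivot is placed at index 3. All elements to the left of the pivot are <= 22, and all elements to the right are > 22.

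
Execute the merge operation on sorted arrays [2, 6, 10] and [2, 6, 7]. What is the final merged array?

Merging process:

Compare 2 vs 2: take 2 from left. Merged: [2]
Compare 6 vs 2: take 2 from right. Merged: [2, 2]
Compare 6 vs 6: take 6 from left. Merged: [2, 2, 6]
Compare 10 vs 6: take 6 from right. Merged: [2, 2, 6, 6]
Compare 10 vs 7: take 7 from right. Merged: [2, 2, 6, 6, 7]
Append remaining from left: [10]. Merged: [2, 2, 6, 6, 7, 10]

Final merged array: [2, 2, 6, 6, 7, 10]
Total comparisons: 5

The merged array is [2, 2, 6, 6, 7, 10], requiring 5 comparisons. The merge step runs in O(n) time where n is the total number of elements.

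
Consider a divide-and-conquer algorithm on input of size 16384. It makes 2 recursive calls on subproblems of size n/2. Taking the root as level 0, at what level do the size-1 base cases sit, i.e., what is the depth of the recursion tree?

For divide and conquer with division factor 2:

Problem sizes at each level:
Level 0: 16384
Level 1: 8192
Level 2: 4096
Level 3: 2048
Level 4: 1024
Level 5: 512
Level 6: 256
Level 7: 128
Level 8: 64
Level 9: 32
Level 10: 16
Level 11: 8
Level 12: 4
Level 13: 2
Level 14: 1

The root is level 0 and the size-1 base case is level 14 (the tree spans levels 0 through 14, i.e. 15 levels counting the root), so the depth is the number of divisions: log_2(16384) = 14

The recursion tree depth is log_2(16384) = 14. At each level, the problem size is divided by 2, so it takes 14 divisions to reduce to a base case of size 1. The algorithm makes 2 recursive calls at each level.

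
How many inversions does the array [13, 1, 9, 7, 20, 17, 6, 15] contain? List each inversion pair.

Finding inversions in [13, 1, 9, 7, 20, 17, 6, 15]:

(0, 1): arr[0]=13 > arr[1]=1
(0, 2): arr[0]=13 > arr[2]=9
(0, 3): arr[0]=13 > arr[3]=7
(0, 6): arr[0]=13 > arr[6]=6
(2, 3): arr[2]=9 > arr[3]=7
(2, 6): arr[2]=9 > arr[6]=6
(3, 6): arr[3]=7 > arr[6]=6
(4, 5): arr[4]=20 > arr[5]=17
(4, 6): arr[4]=20 > arr[6]=6
(4, 7): arr[4]=20 > arr[7]=15
(5, 6): arr[5]=17 > arr[6]=6
(5, 7): arr[5]=17 > arr[7]=15

Total inversions: 12

The array has 12 inversion(s): (0,1), (0,2), (0,3), (0,6), (2,3), (2,6), (3,6), (4,5), (4,6), (4,7), (5,6), (5,7). Each pair (i,j) satisfies i < j and arr[i] > arr[j].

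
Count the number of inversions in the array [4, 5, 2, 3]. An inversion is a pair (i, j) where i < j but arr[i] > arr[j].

Finding inversions in [4, 5, 2, 3]:

(0, 2): arr[0]=4 > arr[2]=2
(0, 3): arr[0]=4 > arr[3]=3
(1, 2): arr[1]=5 > arr[2]=2
(1, 3): arr[1]=5 > arr[3]=3

Total inversions: 4

The array has 4 inversion(s): (0,2), (0,3), (1,2), (1,3). Each pair (i,j) satisfies i < j and arr[i] > arr[j].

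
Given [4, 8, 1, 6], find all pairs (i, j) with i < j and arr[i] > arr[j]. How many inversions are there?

Finding inversions in [4, 8, 1, 6]:

(0, 2): arr[0]=4 > arr[2]=1
(1, 2): arr[1]=8 > arr[2]=1
(1, 3): arr[1]=8 > arr[3]=6

Total inversions: 3

The array has 3 inversion(s): (0,2), (1,2), (1,3). Each pair (i,j) satisfies i < j and arr[i] > arr[j].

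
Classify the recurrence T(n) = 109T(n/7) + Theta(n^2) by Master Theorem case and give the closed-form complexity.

Master Theorem for T(n) = 109T(n/7) + O(n^2):

a = 109, b = 7, c = 2
log_b(a) = log_7(109) = 2.4109

Case 1: c = 2 < log_7(109) = 2.4109
T(n) = O(n^(log_7 109))

For T(n) = 109T(n/7) + O(n^2): log_7(109) = 2.4109. This is Case 1 of the Master Theorem (c < log_b(a), work dominated by leaves), giving O(n^(log_7 109)).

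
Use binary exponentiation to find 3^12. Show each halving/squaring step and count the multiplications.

Computing 3^12 by squaring (build up from 3^1; each line after the first costs one multiplication):

3^1 = 3
3^2 = (3^1)^2 = 3^2 = 9
3^3 = 3 * 3^2 = 3 * 9 = 27
3^6 = (3^3)^2 = 27^2 = 729
3^12 = (3^6)^2 = 729^2 = 531441

Result: 531441
Multiplications needed: 4 (4 lines after 3^1)

3^12 = 531441. Using exponentiation by squaring, this requires 4 multiplications. The key idea: if the exponent is even, square the half-power; if odd, multiply by the base once.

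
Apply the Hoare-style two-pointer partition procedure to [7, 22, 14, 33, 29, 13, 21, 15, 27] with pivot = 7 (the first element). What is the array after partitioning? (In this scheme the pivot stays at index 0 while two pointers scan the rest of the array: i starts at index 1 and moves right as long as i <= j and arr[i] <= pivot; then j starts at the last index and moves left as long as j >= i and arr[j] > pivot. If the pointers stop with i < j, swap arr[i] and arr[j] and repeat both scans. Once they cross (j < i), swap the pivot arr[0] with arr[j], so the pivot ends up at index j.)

Hoare-style two-pointer partition with pivot = 7:

Initial array: [7, 22, 14, 33, 29, 13, 21, 15, 27]

Pointers start at i = 1, j = 8.
i ends at 1, j ends at 0: the pointers have crossed (j < i), so scanning stops.

j = 0, so swapping arr[0] with arr[j] leaves the pivot at position 0: [7, 22, 14, 33, 29, 13, 21, 15, 27]
Pivot position: 0

After partitioning with pivot 7, the array becomes [7, 22, 14, 33, 29, 13, 21, 15, 27]. The pivot is placed at index 0. All elements to the left of the pivot are <= 7, and all elements to the right are > 7.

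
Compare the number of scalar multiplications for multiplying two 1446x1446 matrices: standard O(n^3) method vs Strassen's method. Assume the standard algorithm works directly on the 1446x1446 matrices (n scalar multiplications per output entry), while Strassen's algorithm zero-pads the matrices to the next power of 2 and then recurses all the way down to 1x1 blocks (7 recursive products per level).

Matrix multiplication for 1446x1446 matrices:

Strassen's algorithm requires power-of-2 dimensions. Pad 1446x1446 to 2048x2048 (next power of 2).

Standard algorithm: 1446^3 = 3023464536 multiplications
Strassen's algorithm: 7^(log2(2048)) = 7^11 = 1977326743 multiplications
Savings: 3023464536 - 1977326743 = 1046137793 multiplications

Standard: 3023464536 multiplications (1446^3). Strassen: 1977326743 multiplications (7^11, after padding to 2048x2048). Strassen reduces 8 recursive multiplications to 7 at each level.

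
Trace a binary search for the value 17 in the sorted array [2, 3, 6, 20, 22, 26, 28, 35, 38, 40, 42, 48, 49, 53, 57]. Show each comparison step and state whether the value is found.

Binary search for 17 in [2, 3, 6, 20, 22, 26, 28, 35, 38, 40, 42, 48, 49, 53, 57]:

lo=0, hi=14, mid=7, arr[mid]=35 -> 35 > 17, search left half
lo=0, hi=6, mid=3, arr[mid]=20 -> 20 > 17, search left half
lo=0, hi=2, mid=1, arr[mid]=3 -> 3 < 17, search right half
lo=2, hi=2, mid=2, arr[mid]=6 -> 6 < 17, search right half
lo=3 > hi=2, target 17 not found

Binary search determines that 17 is not in the array after 4 comparisons. The search space was exhausted without finding the target.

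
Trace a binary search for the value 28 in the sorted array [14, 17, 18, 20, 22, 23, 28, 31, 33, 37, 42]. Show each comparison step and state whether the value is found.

Binary search for 28 in [14, 17, 18, 20, 22, 23, 28, 31, 33, 37, 42]:

lo=0, hi=10, mid=5, arr[mid]=23 -> 23 < 28, search right half
lo=6, hi=10, mid=8, arr[mid]=33 -> 33 > 28, search left half
lo=6, hi=7, mid=6, arr[mid]=28 -> Found target at index 6!

Binary search finds 28 at index 6 after 3 comparisons. The search repeatedly halves the search space by comparing with the middle element.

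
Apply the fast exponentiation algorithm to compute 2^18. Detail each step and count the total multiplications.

Computing 2^18 by squaring (build up from 2^1; each line after the first costs one multiplication):

2^1 = 2
2^2 = (2^1)^2 = 2^2 = 4
2^4 = (2^2)^2 = 4^2 = 16
2^8 = (2^4)^2 = 16^2 = 256
2^9 = 2 * 2^8 = 2 * 256 = 512
2^18 = (2^9)^2 = 512^2 = 262144

Result: 262144
Multiplications needed: 5 (5 lines after 2^1)

2^18 = 262144. Using exponentiation by squaring, this requires 5 multiplications. The key idea: if the exponent is even, square the half-power; if odd, multiply by the base once.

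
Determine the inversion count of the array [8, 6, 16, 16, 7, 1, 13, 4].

Finding inversions in [8, 6, 16, 16, 7, 1, 13, 4]:

(0, 1): arr[0]=8 > arr[1]=6
(0, 4): arr[0]=8 > arr[4]=7
(0, 5): arr[0]=8 > arr[5]=1
(0, 7): arr[0]=8 > arr[7]=4
(1, 5): arr[1]=6 > arr[5]=1
(1, 7): arr[1]=6 > arr[7]=4
(2, 4): arr[2]=16 > arr[4]=7
(2, 5): arr[2]=16 > arr[5]=1
(2, 6): arr[2]=16 > arr[6]=13
(2, 7): arr[2]=16 > arr[7]=4
(3, 4): arr[3]=16 > arr[4]=7
(3, 5): arr[3]=16 > arr[5]=1
(3, 6): arr[3]=16 > arr[6]=13
(3, 7): arr[3]=16 > arr[7]=4
(4, 5): arr[4]=7 > arr[5]=1
(4, 7): arr[4]=7 > arr[7]=4
(6, 7): arr[6]=13 > arr[7]=4

Total inversions: 17

The array has 17 inversion(s): (0,1), (0,4), (0,5), (0,7), (1,5), (1,7), (2,4), (2,5), (2,6), (2,7), (3,4), (3,5), (3,6), (3,7), (4,5), (4,7), (6,7). Each pair (i,j) satisfies i < j and arr[i] > arr[j].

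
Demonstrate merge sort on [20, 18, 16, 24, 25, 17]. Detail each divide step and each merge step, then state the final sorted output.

Merge sort trace:

Split: [20, 18, 16, 24, 25, 17] -> [20, 18, 16] and [24, 25, 17]
  Split: [20, 18, 16] -> [20] and [18, 16]
    Split: [18, 16] -> [18] and [16]
    Merge: [18] + [16] -> [16, 18]
  Merge: [20] + [16, 18] -> [16, 18, 20]
  Split: [24, 25, 17] -> [24] and [25, 17]
    Split: [25, 17] -> [25] and [17]
    Merge: [25] + [17] -> [17, 25]
  Merge: [24] + [17, 25] -> [17, 24, 25]
Merge: [16, 18, 20] + [17, 24, 25] -> [16, 17, 18, 20, 24, 25]

Final sorted array: [16, 17, 18, 20, 24, 25]

The merge sort proceeds by recursively splitting the array and merging sorted halves.
After all merges, the sorted array is [16, 17, 18, 20, 24, 25].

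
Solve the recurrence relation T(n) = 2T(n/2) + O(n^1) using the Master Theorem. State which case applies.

Master Theorem for T(n) = 2T(n/2) + O(n^1):

a = 2, b = 2, c = 1
log_b(a) = log_2(2) = 1.0000

Case 2: c = 1 = log_2(2) = 1.0000
T(n) = O(n^1 log n) = O(n log n)

For T(n) = 2T(n/2) + O(n^1): log_2(2) = 1.0000. This is Case 2 of the Master Theorem (c = log_b(a), equal work at all levels), giving O(n log n).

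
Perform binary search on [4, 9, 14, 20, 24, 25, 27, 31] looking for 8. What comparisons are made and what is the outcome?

Binary search for 8 in [4, 9, 14, 20, 24, 25, 27, 31]:

lo=0, hi=7, mid=3, arr[mid]=20 -> 20 > 8, search left half
lo=0, hi=2, mid=1, arr[mid]=9 -> 9 > 8, search left half
lo=0, hi=0, mid=0, arr[mid]=4 -> 4 < 8, search right half
lo=1 > hi=0, target 8 not found

Binary search determines that 8 is not in the array after 3 comparisons. The search space was exhausted without finding the target.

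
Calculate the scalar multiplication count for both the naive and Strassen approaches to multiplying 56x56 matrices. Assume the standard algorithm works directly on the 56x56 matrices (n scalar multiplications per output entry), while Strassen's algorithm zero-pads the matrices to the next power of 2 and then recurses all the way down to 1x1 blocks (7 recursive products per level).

Matrix multiplication for 56x56 matrices:

Strassen's algorithm requires power-of-2 dimensions. Pad 56x56 to 64x64 (next power of 2).

Standard algorithm: 56^3 = 175616 multiplications
Strassen's algorithm: 7^(log2(64)) = 7^6 = 117649 multiplications
Savings: 175616 - 117649 = 57967 multiplications

Standard: 175616 multiplications (56^3). Strassen: 117649 multiplications (7^6, after padding to 64x64). Strassen reduces 8 recursive multiplications to 7 at each level.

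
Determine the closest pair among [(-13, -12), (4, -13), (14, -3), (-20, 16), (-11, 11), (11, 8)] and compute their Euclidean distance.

Computing all pairwise distances among 6 points:

d((-13, -12), (4, -13)) = 17.0294
d((-13, -12), (14, -3)) = 28.4605
d((-13, -12), (-20, 16)) = 28.8617
d((-13, -12), (-11, 11)) = 23.0868
d((-13, -12), (11, 8)) = 31.241
d((4, -13), (14, -3)) = 14.1421
d((4, -13), (-20, 16)) = 37.6431
d((4, -13), (-11, 11)) = 28.3019
d((4, -13), (11, 8)) = 22.1359
d((14, -3), (-20, 16)) = 38.9487
d((14, -3), (-11, 11)) = 28.6531
d((14, -3), (11, 8)) = 11.4018
d((-20, 16), (-11, 11)) = 10.2956 <-- minimum
d((-20, 16), (11, 8)) = 32.0156
d((-11, 11), (11, 8)) = 22.2036

Closest pair: (-20, 16) and (-11, 11) with distance 10.2956

The closest pair is (-20, 16) and (-11, 11) with Euclidean distance 10.2956. For 6 points, brute-force pairwise comparison is shown above. For large n, the divide-and-conquer algorithm (sort by x, recurse on halves, check the dividing strip) achieves O(n log n).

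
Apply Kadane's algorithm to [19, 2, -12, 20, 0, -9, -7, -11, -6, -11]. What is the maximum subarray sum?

Using Kadane's algorithm on [19, 2, -12, 20, 0, -9, -7, -11, -6, -11]:

Scanning through the array:
Position 1 (value 2): max_ending_here = 21, max_so_far = 21
Position 2 (value -12): max_ending_here = 9, max_so_far = 21
Position 3 (value 20): max_ending_here = 29, max_so_far = 29
Position 4 (value 0): max_ending_here = 29, max_so_far = 29
Position 5 (value -9): max_ending_here = 20, max_so_far = 29
Position 6 (value -7): max_ending_here = 13, max_so_far = 29
Position 7 (value -11): max_ending_here = 2, max_so_far = 29
Position 8 (value -6): max_ending_here = -4, max_so_far = 29
Position 9 (value -11): max_ending_here = -11, max_so_far = 29

Maximum subarray: [19, 2, -12, 20]
Maximum sum: 29

The maximum subarray is [19, 2, -12, 20] with sum 29. This subarray runs from index 0 to index 3.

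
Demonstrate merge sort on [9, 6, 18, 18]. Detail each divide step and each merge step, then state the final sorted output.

Merge sort trace:

Split: [9, 6, 18, 18] -> [9, 6] and [18, 18]
  Split: [9, 6] -> [9] and [6]
  Merge: [9] + [6] -> [6, 9]
  Split: [18, 18] -> [18] and [18]
  Merge: [18] + [18] -> [18, 18]
Merge: [6, 9] + [18, 18] -> [6, 9, 18, 18]

Final sorted array: [6, 9, 18, 18]

The merge sort proceeds by recursively splitting the array and merging sorted halves.
After all merges, the sorted array is [6, 9, 18, 18].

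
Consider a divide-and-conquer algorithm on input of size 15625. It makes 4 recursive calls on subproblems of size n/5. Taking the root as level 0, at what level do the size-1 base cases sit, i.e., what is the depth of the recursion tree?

For divide and conquer with division factor 5:

Problem sizes at each level:
Level 0: 15625
Level 1: 3125
Level 2: 625
Level 3: 125
Level 4: 25
Level 5: 5
Level 6: 1

The root is level 0 and the size-1 base case is level 6 (the tree spans levels 0 through 6, i.e. 7 levels counting the root), so the depth is the number of divisions: log_5(15625) = 6

The recursion tree depth is log_5(15625) = 6. At each level, the problem size is divided by 5, so it takes 6 divisions to reduce to a base case of size 1. The algorithm makes 4 recursive calls at each level.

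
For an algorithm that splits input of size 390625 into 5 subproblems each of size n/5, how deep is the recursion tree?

For divide and conquer with division factor 5:

Problem sizes at each level:
Level 0: 390625
Level 1: 78125
Level 2: 15625
Level 3: 3125
Level 4: 625
Level 5: 125
Level 6: 25
Level 7: 5
Level 8: 1

The root is level 0 and the size-1 base case is level 8 (the tree spans levels 0 through 8, i.e. 9 levels counting the root), so the depth is the number of divisions: log_5(390625) = 8

The recursion tree depth is log_5(390625) = 8. At each level, the problem size is divided by 5, so it takes 8 divisions to reduce to a base case of size 1. The algorithm makes 5 recursive calls at each level.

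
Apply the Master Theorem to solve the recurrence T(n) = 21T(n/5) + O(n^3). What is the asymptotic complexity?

Master Theorem for T(n) = 21T(n/5) + O(n^3):

a = 21, b = 5, c = 3
log_b(a) = log_5(21) = 1.8917

Case 3: c = 3 > log_5(21) = 1.8917
T(n) = O(n^3) = O(n^3)

For T(n) = 21T(n/5) + O(n^3): log_5(21) = 1.8917. This is Case 3 of the Master Theorem (c > log_b(a), work dominated by root), giving O(n^3).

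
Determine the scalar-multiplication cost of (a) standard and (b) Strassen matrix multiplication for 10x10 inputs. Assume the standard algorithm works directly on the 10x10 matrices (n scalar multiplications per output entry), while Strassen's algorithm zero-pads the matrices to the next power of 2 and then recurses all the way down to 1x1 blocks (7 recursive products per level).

Matrix multiplication for 10x10 matrices:

Strassen's algorithm requires power-of-2 dimensions. Pad 10x10 to 16x16 (next power of 2).

Standard algorithm: 10^3 = 1000 multiplications
Strassen's algorithm: 7^(log2(16)) = 7^4 = 2401 multiplications
Difference: 1000 - 2401 = -1401 (Strassen uses MORE here due to padding overhead — for small or just-over-power-of-2 n, padding can outweigh the per-level savings)

Standard: 1000 multiplications (10^3). Strassen: 2401 multiplications (7^4, after padding to 16x16). Strassen reduces 8 recursive multiplications to 7 at each level.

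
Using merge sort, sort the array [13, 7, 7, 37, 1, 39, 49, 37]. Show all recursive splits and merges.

Merge sort trace:

Split: [13, 7, 7, 37, 1, 39, 49, 37] -> [13, 7, 7, 37] and [1, 39, 49, 37]
  Split: [13, 7, 7, 37] -> [13, 7] and [7, 37]
    Split: [13, 7] -> [13] and [7]
    Merge: [13] + [7] -> [7, 13]
    Split: [7, 37] -> [7] and [37]
    Merge: [7] + [37] -> [7, 37]
  Merge: [7, 13] + [7, 37] -> [7, 7, 13, 37]
  Split: [1, 39, 49, 37] -> [1, 39] and [49, 37]
    Split: [1, 39] -> [1] and [39]
    Merge: [1] + [39] -> [1, 39]
    Split: [49, 37] -> [49] and [37]
    Merge: [49] + [37] -> [37, 49]
  Merge: [1, 39] + [37, 49] -> [1, 37, 39, 49]
Merge: [7, 7, 13, 37] + [1, 37, 39, 49] -> [1, 7, 7, 13, 37, 37, 39, 49]

Final sorted array: [1, 7, 7, 13, 37, 37, 39, 49]

The merge sort proceeds by recursively splitting the array and merging sorted halves.
After all merges, the sorted array is [1, 7, 7, 13, 37, 37, 39, 49].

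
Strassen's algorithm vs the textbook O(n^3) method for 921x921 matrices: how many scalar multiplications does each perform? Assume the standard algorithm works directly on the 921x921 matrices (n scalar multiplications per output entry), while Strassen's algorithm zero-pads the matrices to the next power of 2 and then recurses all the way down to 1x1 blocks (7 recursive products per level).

Matrix multiplication for 921x921 matrices:

Strassen's algorithm requires power-of-2 dimensions. Pad 921x921 to 1024x1024 (next power of 2).

Standard algorithm: 921^3 = 781229961 multiplications
Strassen's algorithm: 7^(log2(1024)) = 7^10 = 282475249 multiplications
Savings: 781229961 - 282475249 = 498754712 multiplications

Standard: 781229961 multiplications (921^3). Strassen: 282475249 multiplications (7^10, after padding to 1024x1024). Strassen reduces 8 recursive multiplications to 7 at each level.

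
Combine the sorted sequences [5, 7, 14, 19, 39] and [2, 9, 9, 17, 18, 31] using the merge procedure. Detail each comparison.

Merging process:

Compare 5 vs 2: take 2 from right. Merged: [2]
Compare 5 vs 9: take 5 from left. Merged: [2, 5]
Compare 7 vs 9: take 7 from left. Merged: [2, 5, 7]
Compare 14 vs 9: take 9 from right. Merged: [2, 5, 7, 9]
Compare 14 vs 9: take 9 from right. Merged: [2, 5, 7, 9, 9]
Compare 14 vs 17: take 14 from left. Merged: [2, 5, 7, 9, 9, 14]
Compare 19 vs 17: take 17 from right. Merged: [2, 5, 7, 9, 9, 14, 17]
Compare 19 vs 18: take 18 from right. Merged: [2, 5, 7, 9, 9, 14, 17, 18]
Compare 19 vs 31: take 19 from left. Merged: [2, 5, 7, 9, 9, 14, 17, 18, 19]
Compare 39 vs 31: take 31 from right. Merged: [2, 5, 7, 9, 9, 14, 17, 18, 19, 31]
Append remaining from left: [39]. Merged: [2, 5, 7, 9, 9, 14, 17, 18, 19, 31, 39]

Final merged array: [2, 5, 7, 9, 9, 14, 17, 18, 19, 31, 39]
Total comparisons: 10

The merged array is [2, 5, 7, 9, 9, 14, 17, 18, 19, 31, 39], requiring 10 comparisons. The merge step runs in O(n) time where n is the total number of elements.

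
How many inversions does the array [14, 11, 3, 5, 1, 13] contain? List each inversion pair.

Finding inversions in [14, 11, 3, 5, 1, 13]:

(0, 1): arr[0]=14 > arr[1]=11
(0, 2): arr[0]=14 > arr[2]=3
(0, 3): arr[0]=14 > arr[3]=5
(0, 4): arr[0]=14 > arr[4]=1
(0, 5): arr[0]=14 > arr[5]=13
(1, 2): arr[1]=11 > arr[2]=3
(1, 3): arr[1]=11 > arr[3]=5
(1, 4): arr[1]=11 > arr[4]=1
(2, 4): arr[2]=3 > arr[4]=1
(3, 4): arr[3]=5 > arr[4]=1

Total inversions: 10

The array has 10 inversion(s): (0,1), (0,2), (0,3), (0,4), (0,5), (1,2), (1,3), (1,4), (2,4), (3,4). Each pair (i,j) satisfies i < j and arr[i] > arr[j].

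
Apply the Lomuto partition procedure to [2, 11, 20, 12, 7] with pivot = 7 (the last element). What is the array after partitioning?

Lomuto partition with pivot = 7:

Initial array: [2, 11, 20, 12, 7]

arr[0]=2 <= 7: swap with position 0, array becomes [2, 11, 20, 12, 7]
arr[1]=11 > 7: no swap
arr[2]=20 > 7: no swap
arr[3]=12 > 7: no swap

Place pivot at position 1: [2, 7, 20, 12, 11]
Pivot position: 1

After partitioning with pivot 7, the array becomes [2, 7, 20, 12, 11]. The pivot is placed at index 1. All elements to the left of the pivot are <= 7, and all elements to the right are > 7.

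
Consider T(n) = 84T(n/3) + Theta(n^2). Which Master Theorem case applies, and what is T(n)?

Master Theorem for T(n) = 84T(n/3) + O(n^2):

a = 84, b = 3, c = 2
log_b(a) = log_3(84) = 4.0331

Case 1: c = 2 < log_3(84) = 4.0331
T(n) = O(n^(log_3 84))

For T(n) = 84T(n/3) + O(n^2): log_3(84) = 4.0331. This is Case 1 of the Master Theorem (c < log_b(a), work dominated by leaves), giving O(n^(log_3 84)).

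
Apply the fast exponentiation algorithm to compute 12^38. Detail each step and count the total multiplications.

Computing 12^38 by squaring (build up from 12^1; each line after the first costs one multiplication):

12^1 = 12
12^2 = (12^1)^2 = 12^2 = 144
12^4 = (12^2)^2 = 144^2 = 20736
12^8 = (12^4)^2 = 20736^2 = 429981696
12^9 = 12 * 12^8 = 12 * 429981696 = 5159780352
12^18 = (12^9)^2 = 5159780352^2 = 26623333280885243904
12^19 = 12 * 12^18 = 12 * 26623333280885243904 = 319479999370622926848
12^38 = (12^19)^2 = 319479999370622926848^2 = 102067469997853225734913580209377959215104

Result: 102067469997853225734913580209377959215104
Multiplications needed: 7 (7 lines after 12^1)

12^38 = 102067469997853225734913580209377959215104. Using exponentiation by squaring, this requires 7 multiplications. The key idea: if the exponent is even, square the half-power; if odd, multiply by the base once.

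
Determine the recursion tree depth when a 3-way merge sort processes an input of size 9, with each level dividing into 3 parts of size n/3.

For divide and conquer with division factor 3:

Problem sizes at each level:
Level 0: 9
Level 1: 3
Level 2: 1

The root is level 0 and the size-1 base case is level 2 (the tree spans levels 0 through 2, i.e. 3 levels counting the root), so the depth is the number of divisions: log_3(9) = 2

The recursion tree depth is log_3(9) = 2. At each level, the problem size is divided by 3, so it takes 2 divisions to reduce to a base case of size 1. The algorithm makes 3 recursive calls at each level.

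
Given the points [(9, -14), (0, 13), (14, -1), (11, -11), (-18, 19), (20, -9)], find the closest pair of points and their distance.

Computing all pairwise distances among 6 points:

d((9, -14), (0, 13)) = 28.4605
d((9, -14), (14, -1)) = 13.9284
d((9, -14), (11, -11)) = 3.6056 <-- minimum
d((9, -14), (-18, 19)) = 42.638
d((9, -14), (20, -9)) = 12.083
d((0, 13), (14, -1)) = 19.799
d((0, 13), (11, -11)) = 26.4008
d((0, 13), (-18, 19)) = 18.9737
d((0, 13), (20, -9)) = 29.7321
d((14, -1), (11, -11)) = 10.4403
d((14, -1), (-18, 19)) = 37.7359
d((14, -1), (20, -9)) = 10.0
d((11, -11), (-18, 19)) = 41.7253
d((11, -11), (20, -9)) = 9.2195
d((-18, 19), (20, -9)) = 47.2017

Closest pair: (9, -14) and (11, -11) with distance 3.6056

The closest pair is (9, -14) and (11, -11) with Euclidean distance 3.6056. For 6 points, brute-force pairwise comparison is shown above. For large n, the divide-and-conquer algorithm (sort by x, recurse on halves, check the dividing strip) achieves O(n log n).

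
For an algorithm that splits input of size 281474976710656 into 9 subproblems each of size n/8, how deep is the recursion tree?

For divide and conquer with division factor 8:

Problem sizes at each level:
Level 0: 281474976710656
Level 1: 35184372088832
Level 2: 4398046511104
Level 3: 549755813888
Level 4: 68719476736
Level 5: 8589934592
Level 6: 1073741824
Level 7: 134217728
Level 8: 16777216
Level 9: 2097152
Level 10: 262144
Level 11: 32768
Level 12: 4096
Level 13: 512
Level 14: 64
Level 15: 8
Level 16: 1

The root is level 0 and the size-1 base case is level 16 (the tree spans levels 0 through 16, i.e. 17 levels counting the root), so the depth is the number of divisions: log_8(281474976710656) = 16

The recursion tree depth is log_8(281474976710656) = 16. At each level, the problem size is divided by 8, so it takes 16 divisions to reduce to a base case of size 1. The algorithm makes 9 recursive calls at each level.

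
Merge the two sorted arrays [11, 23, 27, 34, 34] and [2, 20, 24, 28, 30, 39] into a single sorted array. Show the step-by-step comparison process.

Merging process:

Compare 11 vs 2: take 2 from right. Merged: [2]
Compare 11 vs 20: take 11 from left. Merged: [2, 11]
Compare 23 vs 20: take 20 from right. Merged: [2, 11, 20]
Compare 23 vs 24: take 23 from left. Merged: [2, 11, 20, 23]
Compare 27 vs 24: take 24 from right. Merged: [2, 11, 20, 23, 24]
Compare 27 vs 28: take 27 from left. Merged: [2, 11, 20, 23, 24, 27]
Compare 34 vs 28: take 28 from right. Merged: [2, 11, 20, 23, 24, 27, 28]
Compare 34 vs 30: take 30 from right. Merged: [2, 11, 20, 23, 24, 27, 28, 30]
Compare 34 vs 39: take 34 from left. Merged: [2, 11, 20, 23, 24, 27, 28, 30, 34]
Compare 34 vs 39: take 34 from left. Merged: [2, 11, 20, 23, 24, 27, 28, 30, 34, 34]
Append remaining from right: [39]. Merged: [2, 11, 20, 23, 24, 27, 28, 30, 34, 34, 39]

Final merged array: [2, 11, 20, 23, 24, 27, 28, 30, 34, 34, 39]
Total comparisons: 10

The merged array is [2, 11, 20, 23, 24, 27, 28, 30, 34, 34, 39], requiring 10 comparisons. The merge step runs in O(n) time where n is the total number of elements.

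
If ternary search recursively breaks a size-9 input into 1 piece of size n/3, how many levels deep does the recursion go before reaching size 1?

For divide and conquer with division factor 3:

Problem sizes at each level:
Level 0: 9
Level 1: 3
Level 2: 1

The root is level 0 and the size-1 base case is level 2 (the tree spans levels 0 through 2, i.e. 3 levels counting the root), so the depth is the number of divisions: log_3(9) = 2

The recursion tree depth is log_3(9) = 2. At each level, the problem size is divided by 3, so it takes 2 divisions to reduce to a base case of size 1. The algorithm makes 1 recursive call at each level.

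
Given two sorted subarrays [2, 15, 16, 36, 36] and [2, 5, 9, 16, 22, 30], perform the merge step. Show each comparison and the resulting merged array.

Merging process:

Compare 2 vs 2: take 2 from left. Merged: [2]
Compare 15 vs 2: take 2 from right. Merged: [2, 2]
Compare 15 vs 5: take 5 from right. Merged: [2, 2, 5]
Compare 15 vs 9: take 9 from right. Merged: [2, 2, 5, 9]
Compare 15 vs 16: take 15 from left. Merged: [2, 2, 5, 9, 15]
Compare 16 vs 16: take 16 from left. Merged: [2, 2, 5, 9, 15, 16]
Compare 36 vs 16: take 16 from right. Merged: [2, 2, 5, 9, 15, 16, 16]
Compare 36 vs 22: take 22 from right. Merged: [2, 2, 5, 9, 15, 16, 16, 22]
Compare 36 vs 30: take 30 from right. Merged: [2, 2, 5, 9, 15, 16, 16, 22, 30]
Append remaining from left: [36, 36]. Merged: [2, 2, 5, 9, 15, 16, 16, 22, 30, 36, 36]

Final merged array: [2, 2, 5, 9, 15, 16, 16, 22, 30, 36, 36]
Total comparisons: 9

The merged array is [2, 2, 5, 9, 15, 16, 16, 22, 30, 36, 36], requiring 9 comparisons. The merge step runs in O(n) time where n is the total number of elements.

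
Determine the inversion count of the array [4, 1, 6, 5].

Finding inversions in [4, 1, 6, 5]:

(0, 1): arr[0]=4 > arr[1]=1
(2, 3): arr[2]=6 > arr[3]=5

Total inversions: 2

The array has 2 inversion(s): (0,1), (2,3). Each pair (i,j) satisfies i < j and arr[i] > arr[j].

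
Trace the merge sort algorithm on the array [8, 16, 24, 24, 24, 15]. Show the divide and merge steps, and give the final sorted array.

Merge sort trace:

Split: [8, 16, 24, 24, 24, 15] -> [8, 16, 24] and [24, 24, 15]
  Split: [8, 16, 24] -> [8] and [16, 24]
    Split: [16, 24] -> [16] and [24]
    Merge: [16] + [24] -> [16, 24]
  Merge: [8] + [16, 24] -> [8, 16, 24]
  Split: [24, 24, 15] -> [24] and [24, 15]
    Split: [24, 15] -> [24] and [15]
    Merge: [24] + [15] -> [15, 24]
  Merge: [24] + [15, 24] -> [15, 24, 24]
Merge: [8, 16, 24] + [15, 24, 24] -> [8, 15, 16, 24, 24, 24]

Final sorted array: [8, 15, 16, 24, 24, 24]

The merge sort proceeds by recursively splitting the array and merging sorted halves.
After all merges, the sorted array is [8, 15, 16, 24, 24, 24].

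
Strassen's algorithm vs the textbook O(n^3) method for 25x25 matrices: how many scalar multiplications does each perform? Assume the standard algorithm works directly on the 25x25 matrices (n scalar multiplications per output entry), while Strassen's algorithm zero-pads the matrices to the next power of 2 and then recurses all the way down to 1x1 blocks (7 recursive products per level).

Matrix multiplication for 25x25 matrices:

Strassen's algorithm requires power-of-2 dimensions. Pad 25x25 to 32x32 (next power of 2).

Standard algorithm: 25^3 = 15625 multiplications
Strassen's algorithm: 7^(log2(32)) = 7^5 = 16807 multiplications
Difference: 15625 - 16807 = -1182 (Strassen uses MORE here due to padding overhead — for small or just-over-power-of-2 n, padding can outweigh the per-level savings)

Standard: 15625 multiplications (25^3). Strassen: 16807 multiplications (7^5, after padding to 32x32). Strassen reduces 8 recursive multiplications to 7 at each level.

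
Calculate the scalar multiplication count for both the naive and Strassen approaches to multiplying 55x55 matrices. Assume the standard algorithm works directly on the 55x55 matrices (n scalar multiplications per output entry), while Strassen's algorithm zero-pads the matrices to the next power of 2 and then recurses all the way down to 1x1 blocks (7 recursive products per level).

Matrix multiplication for 55x55 matrices:

Strassen's algorithm requires power-of-2 dimensions. Pad 55x55 to 64x64 (next power of 2).

Standard algorithm: 55^3 = 166375 multiplications
Strassen's algorithm: 7^(log2(64)) = 7^6 = 117649 multiplications
Savings: 166375 - 117649 = 48726 multiplications

Standard: 166375 multiplications (55^3). Strassen: 117649 multiplications (7^6, after padding to 64x64). Strassen reduces 8 recursive multiplications to 7 at each level.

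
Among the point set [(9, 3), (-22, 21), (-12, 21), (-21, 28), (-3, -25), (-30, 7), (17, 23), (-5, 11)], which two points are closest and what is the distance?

Computing all pairwise distances among 8 points:

d((9, 3), (-22, 21)) = 35.8469
d((9, 3), (-12, 21)) = 27.6586
d((9, 3), (-21, 28)) = 39.0512
d((9, 3), (-3, -25)) = 30.4631
d((9, 3), (-30, 7)) = 39.2046
d((9, 3), (17, 23)) = 21.5407
d((9, 3), (-5, 11)) = 16.1245
d((-22, 21), (-12, 21)) = 10.0
d((-22, 21), (-21, 28)) = 7.0711 <-- minimum
d((-22, 21), (-3, -25)) = 49.7695
d((-22, 21), (-30, 7)) = 16.1245
d((-22, 21), (17, 23)) = 39.0512
d((-22, 21), (-5, 11)) = 19.7231
d((-12, 21), (-21, 28)) = 11.4018
d((-12, 21), (-3, -25)) = 46.8722
d((-12, 21), (-30, 7)) = 22.8035
d((-12, 21), (17, 23)) = 29.0689
d((-12, 21), (-5, 11)) = 12.2066
d((-21, 28), (-3, -25)) = 55.9732
d((-21, 28), (-30, 7)) = 22.8473
d((-21, 28), (17, 23)) = 38.3275
d((-21, 28), (-5, 11)) = 23.3452
d((-3, -25), (-30, 7)) = 41.8688
d((-3, -25), (17, 23)) = 52.0
d((-3, -25), (-5, 11)) = 36.0555
d((-30, 7), (17, 23)) = 49.6488
d((-30, 7), (-5, 11)) = 25.318
d((17, 23), (-5, 11)) = 25.0599

Closest pair: (-22, 21) and (-21, 28) with distance 7.0711

The closest pair is (-22, 21) and (-21, 28) with Euclidean distance 7.0711. For 8 points, brute-force pairwise comparison is shown above. For large n, the divide-and-conquer algorithm (sort by x, recurse on halves, check the dividing strip) achieves O(n log n).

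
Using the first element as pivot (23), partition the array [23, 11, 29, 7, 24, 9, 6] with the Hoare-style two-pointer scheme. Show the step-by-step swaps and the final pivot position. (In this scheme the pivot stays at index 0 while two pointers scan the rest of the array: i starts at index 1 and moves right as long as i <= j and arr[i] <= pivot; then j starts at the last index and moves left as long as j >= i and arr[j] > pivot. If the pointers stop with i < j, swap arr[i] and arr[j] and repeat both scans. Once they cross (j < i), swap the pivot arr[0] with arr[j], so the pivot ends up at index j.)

Hoare-style two-pointer partition with pivot = 23:

Initial array: [23, 11, 29, 7, 24, 9, 6]

Pointers start at i = 1, j = 6.
i stops at index 2 (arr[2]=29 > 23), j stops at index 6 (arr[6]=6 <= 23): swap arr[2] and arr[6], array becomes [23, 11, 6, 7, 24, 9, 29]
i stops at index 4 (arr[4]=24 > 23), j stops at index 5 (arr[5]=9 <= 23): swap arr[4] and arr[5], array becomes [23, 11, 6, 7, 9, 24, 29]
i ends at 5, j ends at 4: the pointers have crossed (j < i), so scanning stops.

Swap pivot arr[0] with arr[4] to place pivot at position 4: [9, 11, 6, 7, 23, 24, 29]
Pivot position: 4

After partitioning with pivot 23, the array becomes [9, 11, 6, 7, 23, 24, 29]. The pivot is placed at index 4. All elements to the left of the pivot are <= 23, and all elements to the right are > 23.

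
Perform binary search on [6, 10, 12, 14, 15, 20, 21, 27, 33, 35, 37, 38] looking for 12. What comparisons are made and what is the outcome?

Binary search for 12 in [6, 10, 12, 14, 15, 20, 21, 27, 33, 35, 37, 38]:

lo=0, hi=11, mid=5, arr[mid]=20 -> 20 > 12, search left half
lo=0, hi=4, mid=2, arr[mid]=12 -> Found target at index 2!

Binary search finds 12 at index 2 after 2 comparisons. The search repeatedly halves the search space by comparing with the middle element.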